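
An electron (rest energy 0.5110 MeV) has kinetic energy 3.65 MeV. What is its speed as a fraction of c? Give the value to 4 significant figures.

γ = 1 + K/(m₀c²) = 1 + 3.65/0.5110 = 8.14286
β = √(1 − 1/γ²) = 0.9924

β ≈ 0.9924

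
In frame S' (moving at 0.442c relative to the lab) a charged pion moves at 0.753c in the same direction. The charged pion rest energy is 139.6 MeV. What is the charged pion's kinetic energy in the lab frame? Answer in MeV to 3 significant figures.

K ≈ 176 MeV

u_lab = (0.753 + 0.442)/(1 + 0.753×0.442) = 0.896591
γ = 1/√(1 − 0.896591²) = 2.2581
K = (γ − 1)m₀c² = (2.2581 − 1) × 139.6 = 1.2581 × 139.6 = 176 MeV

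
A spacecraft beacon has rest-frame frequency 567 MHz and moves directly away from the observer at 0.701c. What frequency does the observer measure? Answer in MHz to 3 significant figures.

f_obs ≈ 238 MHz

Relativistic Doppler: f_obs = f_src √((1−β)/(1+β))
= 567 × √(0.29900/1.7010) = 567 × 0.41926 = 238 MHz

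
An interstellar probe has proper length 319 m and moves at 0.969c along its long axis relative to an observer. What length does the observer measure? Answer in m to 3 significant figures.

L ≈ 78.8 m

γ = 1/√(1 − 0.969²) = 4.0476
Length contraction: L = L₀/γ = 319/4.0476 = 78.8 m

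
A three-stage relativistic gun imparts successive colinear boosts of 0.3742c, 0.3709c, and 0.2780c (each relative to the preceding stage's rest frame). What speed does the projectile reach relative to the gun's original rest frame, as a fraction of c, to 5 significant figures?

Compose boost 2: (0.3709 + 0.3742)/(1 + 0.3709×0.3742) = 0.74510/1.138791 = 0.6542905
Compose boost 3: (0.2780 + 0.6542905)/(1 + 0.2780×0.6542905) = 0.9322905/1.181893 = 0.78881

u ≈ 0.78881c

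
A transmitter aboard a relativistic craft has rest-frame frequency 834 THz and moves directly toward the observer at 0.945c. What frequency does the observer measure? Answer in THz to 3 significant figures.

f_obs ≈ 4960 THz

Relativistic Doppler: f_obs = f_src √((1+β)/(1−β))
= 834 × √(1.9450/0.055000) = 834 × 5.9467 = 4960 THz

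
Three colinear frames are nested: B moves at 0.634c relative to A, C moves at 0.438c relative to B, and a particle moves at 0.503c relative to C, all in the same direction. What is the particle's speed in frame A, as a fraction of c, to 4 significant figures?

Compose boost 2: (0.438 + 0.634)/(1 + 0.438×0.634) = 1.072/1.27769 = 0.839013
Compose boost 3: (0.503 + 0.839013)/(1 + 0.503×0.839013) = 1.34201/1.42202 = 0.9437

u ≈ 0.9437c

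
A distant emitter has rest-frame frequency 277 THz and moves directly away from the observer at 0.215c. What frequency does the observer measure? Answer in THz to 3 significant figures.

f_obs ≈ 223 THz

Relativistic Doppler: f_obs = f_src √((1−β)/(1+β))
= 277 × √(0.78500/1.2150) = 277 × 0.80380 = 223 THz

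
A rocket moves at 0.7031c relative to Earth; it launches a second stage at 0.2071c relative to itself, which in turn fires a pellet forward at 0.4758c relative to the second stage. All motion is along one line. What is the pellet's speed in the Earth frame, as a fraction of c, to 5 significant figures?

u ≈ 0.92183c

Compose boost 2: (0.2071 + 0.7031)/(1 + 0.2071×0.7031) = 0.91020/1.145612 = 0.7945098
Compose boost 3: (0.4758 + 0.7945098)/(1 + 0.4758×0.7945098) = 1.270310/1.378028 = 0.92183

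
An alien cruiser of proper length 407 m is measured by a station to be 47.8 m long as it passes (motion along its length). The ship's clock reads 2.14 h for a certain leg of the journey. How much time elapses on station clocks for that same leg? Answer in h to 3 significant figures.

Length contraction ⇒ γ = L₀/L = 407/47.8 = 8.5146
Time dilation: Δt = γτ₀ = 8.5146 × 2.14 h = 18.2 h

Δt ≈ 18.2 h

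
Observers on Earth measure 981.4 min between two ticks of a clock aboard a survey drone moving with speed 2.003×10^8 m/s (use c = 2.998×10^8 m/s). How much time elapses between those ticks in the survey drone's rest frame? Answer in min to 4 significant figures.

τ₀ ≈ 730.2 min

β = v/c = 2.003×10^8 / 2.998×10^8 = 0.668112
γ = 1/√(1 − 0.668112²) = 1.34398
Proper time: τ₀ = Δt/γ = 981.4/1.34398 = 730.2 min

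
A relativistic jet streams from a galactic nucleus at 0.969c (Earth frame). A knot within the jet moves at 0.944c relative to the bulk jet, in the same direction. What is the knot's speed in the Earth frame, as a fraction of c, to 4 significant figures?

Relativistic velocity addition: u = (u' + v)/(1 + u'v/c²)
= (0.944 + 0.969)/(1 + 0.944×0.969) = 1.913/1.91474 = 0.9991

u ≈ 0.9991c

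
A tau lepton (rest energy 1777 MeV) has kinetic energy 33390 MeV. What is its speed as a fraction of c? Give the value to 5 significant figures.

β ≈ 0.99872

γ = 1 + K/(m₀c²) = 1 + 33390/1777 = 19.79010
β = √(1 − 1/γ²) = 0.99872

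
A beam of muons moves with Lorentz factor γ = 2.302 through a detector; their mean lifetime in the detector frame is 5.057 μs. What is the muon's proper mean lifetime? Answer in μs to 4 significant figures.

γ = 2.302 (given)
Proper time: τ₀ = Δt/γ = 5.057/2.302 = 2.197 μs

τ₀ ≈ 2.197 μs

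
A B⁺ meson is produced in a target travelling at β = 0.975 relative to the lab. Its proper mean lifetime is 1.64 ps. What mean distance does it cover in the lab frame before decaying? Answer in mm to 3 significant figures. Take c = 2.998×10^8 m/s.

d ≈ 2.16 mm

γ = 1/√(1 − 0.975²) = 4.5004
Dilated lifetime: Δt = γτ₀ = 4.5004 × 1.64 ps = 7.3806 ps
d = vΔt = 0.975c × 7.3806 ps = 2.9230×10^8 m/s × 7.3806×10^-12 s = 2.16 mm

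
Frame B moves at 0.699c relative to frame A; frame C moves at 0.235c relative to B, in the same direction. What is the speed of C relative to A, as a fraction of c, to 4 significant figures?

Compose boost 2: (0.235 + 0.699)/(1 + 0.235×0.699) = 0.9340/1.16426 = 0.8022

u ≈ 0.8022c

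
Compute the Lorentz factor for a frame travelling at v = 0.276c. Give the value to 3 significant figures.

γ ≈ 1.04

γ = 1/√(1 − β²) = 1/√(1 − 0.276²) = 1/√(0.92382) = 1.04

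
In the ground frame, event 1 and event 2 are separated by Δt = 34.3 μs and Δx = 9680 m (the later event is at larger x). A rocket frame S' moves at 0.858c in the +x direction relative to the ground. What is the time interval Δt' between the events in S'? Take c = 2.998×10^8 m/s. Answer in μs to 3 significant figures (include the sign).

γ = 1/√(1 − 0.858²) = 1.9469
Δt' = γ(Δt − vΔx/c²) = 1.9469 × (34.3 μs − 0.858×9680 m / (2.998×10^8 m/s))
= 1.9469 × (6.5967 μs) = 12.8 μs

Δt' ≈ 12.8 μs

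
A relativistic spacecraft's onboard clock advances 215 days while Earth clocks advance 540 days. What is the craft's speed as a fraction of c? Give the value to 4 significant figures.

γ = Δt/τ₀ = 540/215 = 2.51163
β = √(1 − 1/γ²) = √(1 − 1/2.51163²) = 0.9173

β ≈ 0.9173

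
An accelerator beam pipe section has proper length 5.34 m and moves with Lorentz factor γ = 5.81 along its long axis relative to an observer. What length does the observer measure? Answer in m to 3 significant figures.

L ≈ 0.919 m

γ = 5.81 (given)
Length contraction: L = L₀/γ = 5.34/5.81 = 0.919 m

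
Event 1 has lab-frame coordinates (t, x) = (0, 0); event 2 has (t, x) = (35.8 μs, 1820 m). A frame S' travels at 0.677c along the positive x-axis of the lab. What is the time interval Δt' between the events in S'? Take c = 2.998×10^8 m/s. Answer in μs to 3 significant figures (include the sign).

γ = 1/√(1 − 0.677²) = 1.3587
Δt' = γ(Δt − vΔx/c²) = 1.3587 × (35.8 μs − 0.677×1820 m / (2.998×10^8 m/s))
= 1.3587 × (31.690 μs) = 43.1 μs

Δt' ≈ 43.1 μs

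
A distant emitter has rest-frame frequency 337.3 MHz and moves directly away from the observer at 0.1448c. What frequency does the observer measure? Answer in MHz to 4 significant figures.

Relativistic Doppler: f_obs = f_src √((1−β)/(1+β))
= 337.3 × √(0.855200/1.14480) = 337.3 × 0.864309 = 291.5 MHz

f_obs ≈ 291.5 MHz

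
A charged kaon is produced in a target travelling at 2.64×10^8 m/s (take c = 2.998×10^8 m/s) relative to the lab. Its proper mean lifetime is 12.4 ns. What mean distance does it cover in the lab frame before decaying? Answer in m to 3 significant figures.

d ≈ 6.91 m

β = v/c = 2.64×10^8 / 2.998×10^8 = 0.88059
γ = 1/√(1 − 0.88059²) = 2.1102
Dilated lifetime: Δt = γτ₀ = 2.1102 × 12.4 ns = 26.167 ns
d = vΔt = 0.88059c × 26.167 ns = 2.6400×10^8 m/s × 2.6167×10^-8 s = 6.91 m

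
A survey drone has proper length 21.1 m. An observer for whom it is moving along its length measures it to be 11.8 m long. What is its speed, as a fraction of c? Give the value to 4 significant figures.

β ≈ 0.8290

γ = L₀/L = 21.1/11.8 = 1.78814
β = √(1 − 1/γ²) = 0.8290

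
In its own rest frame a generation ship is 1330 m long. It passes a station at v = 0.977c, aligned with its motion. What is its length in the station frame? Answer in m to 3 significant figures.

L ≈ 284 m

γ = 1/√(1 − 0.977²) = 4.6896
Length contraction: L = L₀/γ = 1330/4.6896 = 284 m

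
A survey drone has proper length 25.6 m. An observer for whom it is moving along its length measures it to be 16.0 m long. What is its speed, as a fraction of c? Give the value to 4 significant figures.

β ≈ 0.7806

γ = L₀/L = 25.6/16.0 = 1.60000
β = √(1 − 1/γ²) = 0.7806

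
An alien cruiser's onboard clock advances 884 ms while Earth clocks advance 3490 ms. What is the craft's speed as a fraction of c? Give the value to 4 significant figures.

β ≈ 0.9674

γ = Δt/τ₀ = 3490/884 = 3.94796
β = √(1 − 1/γ²) = √(1 − 1/3.94796²) = 0.9674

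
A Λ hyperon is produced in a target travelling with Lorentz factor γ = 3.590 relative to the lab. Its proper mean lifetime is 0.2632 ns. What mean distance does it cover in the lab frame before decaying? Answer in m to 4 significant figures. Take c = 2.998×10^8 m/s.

β = √(1 − 1/γ²) = √(1 − 1/3.590²) = 0.960421
Dilated lifetime: Δt = γτ₀ = 3.590 × 0.2632 ns = 0.944888 ns
d = vΔt = 0.960421c × 0.944888 ns = 2.87934×10^8 m/s × 9.44888×10^-10 s = 0.2721 m

d ≈ 0.2721 m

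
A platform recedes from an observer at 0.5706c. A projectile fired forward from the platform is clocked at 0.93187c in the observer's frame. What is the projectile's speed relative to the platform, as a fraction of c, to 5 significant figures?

u' ≈ 0.77149c

Inverse velocity addition: u' = (u − v)/(1 − uv/c²)
= (0.93187 − 0.5706)/(1 − 0.93187×0.5706) = 0.36127/0.4682750 = 0.77149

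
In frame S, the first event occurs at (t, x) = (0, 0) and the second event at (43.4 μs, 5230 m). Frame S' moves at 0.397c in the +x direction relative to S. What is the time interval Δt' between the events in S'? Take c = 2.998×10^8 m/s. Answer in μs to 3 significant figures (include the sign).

γ = 1/√(1 − 0.397²) = 1.0895
Δt' = γ(Δt − vΔx/c²) = 1.0895 × (43.4 μs − 0.397×5230 m / (2.998×10^8 m/s))
= 1.0895 × (36.474 μs) = 39.7 μs

Δt' ≈ 39.7 μs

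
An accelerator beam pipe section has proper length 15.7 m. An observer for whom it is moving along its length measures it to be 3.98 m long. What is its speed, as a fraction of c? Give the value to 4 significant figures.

γ = L₀/L = 15.7/3.98 = 3.94472
β = √(1 − 1/γ²) = 0.9673

β ≈ 0.9673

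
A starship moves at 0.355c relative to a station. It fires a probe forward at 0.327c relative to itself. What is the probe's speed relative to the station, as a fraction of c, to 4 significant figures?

u ≈ 0.6111c

Relativistic velocity addition: u = (u' + v)/(1 + u'v/c²)
= (0.327 + 0.355)/(1 + 0.327×0.355) = 0.6820/1.11608 = 0.6111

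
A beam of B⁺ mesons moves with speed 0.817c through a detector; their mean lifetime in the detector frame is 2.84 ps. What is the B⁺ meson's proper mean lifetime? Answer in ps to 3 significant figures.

τ₀ ≈ 1.64 ps

γ = 1/√(1 − 0.817²) = 1.7342
Proper time: τ₀ = Δt/γ = 2.84/1.7342 = 1.64 ps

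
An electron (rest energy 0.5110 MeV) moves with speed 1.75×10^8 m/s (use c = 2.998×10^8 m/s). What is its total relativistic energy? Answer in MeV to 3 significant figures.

E ≈ 0.629 MeV

β = v/c = 1.75×10^8 / 2.998×10^8 = 0.58372
γ = 1/√(1 − 0.58372²) = 1.2316
E = γm₀c² = 1.2316 × 0.5110 MeV = 0.629 MeV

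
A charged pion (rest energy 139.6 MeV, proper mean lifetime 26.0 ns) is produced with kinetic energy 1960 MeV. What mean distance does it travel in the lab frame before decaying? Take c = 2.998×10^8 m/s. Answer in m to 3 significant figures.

d ≈ 117 m

γ = 1 + K/(m₀c²) = 1 + 1960/139.6 = 15.040
β = √(1 − 1/γ²) = 0.99779
Dilated lifetime: γτ₀ = 15.040 × 26.0 ns = 391.04 ns
d = βc·γτ₀ = 0.99779 × (2.998×10^8 m/s) × 3.9104×10^-7 s = 117 m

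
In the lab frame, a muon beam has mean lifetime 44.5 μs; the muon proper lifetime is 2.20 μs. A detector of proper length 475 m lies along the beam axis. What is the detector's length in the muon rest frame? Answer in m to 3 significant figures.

L ≈ 23.5 m

Time dilation ⇒ γ = Δt/τ₀ = 44.5/2.20 = 20.227
Length contraction: L = L₀/γ = 475/20.227 = 23.5 m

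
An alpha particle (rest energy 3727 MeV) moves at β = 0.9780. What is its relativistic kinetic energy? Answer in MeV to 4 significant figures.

K ≈ 14140 MeV

γ = 1/√(1 − 0.9780²) = 4.79375
K = (γ − 1)m₀c² = (4.79375 − 1) × 3727 MeV = 3.79375 × 3727 MeV = 14140 MeV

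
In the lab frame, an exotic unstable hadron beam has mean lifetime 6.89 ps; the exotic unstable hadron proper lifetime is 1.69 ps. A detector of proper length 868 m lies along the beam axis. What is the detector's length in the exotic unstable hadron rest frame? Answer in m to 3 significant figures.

Time dilation ⇒ γ = Δt/τ₀ = 6.89/1.69 = 4.0769
Length contraction: L = L₀/γ = 868/4.0769 = 213 m

L ≈ 213 m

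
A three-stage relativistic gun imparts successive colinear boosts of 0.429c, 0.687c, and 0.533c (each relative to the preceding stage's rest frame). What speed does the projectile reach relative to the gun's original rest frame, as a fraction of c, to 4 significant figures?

u ≈ 0.9558c

Compose boost 2: (0.687 + 0.429)/(1 + 0.687×0.429) = 1.116/1.29472 = 0.861960
Compose boost 3: (0.533 + 0.861960)/(1 + 0.533×0.861960) = 1.39496/1.45942 = 0.9558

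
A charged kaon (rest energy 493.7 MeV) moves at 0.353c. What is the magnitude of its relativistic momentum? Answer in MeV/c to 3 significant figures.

p ≈ 186 MeV/c

γ = 1/√(1 − 0.353²) = 1.0688
p = γβm₀c = 1.0688 × 0.353 × 493.7 MeV/c = 186 MeV/c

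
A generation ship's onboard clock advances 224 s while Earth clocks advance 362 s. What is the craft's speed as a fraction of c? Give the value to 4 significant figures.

γ = Δt/τ₀ = 362/224 = 1.61607
β = √(1 − 1/γ²) = √(1 − 1/1.61607²) = 0.7856

β ≈ 0.7856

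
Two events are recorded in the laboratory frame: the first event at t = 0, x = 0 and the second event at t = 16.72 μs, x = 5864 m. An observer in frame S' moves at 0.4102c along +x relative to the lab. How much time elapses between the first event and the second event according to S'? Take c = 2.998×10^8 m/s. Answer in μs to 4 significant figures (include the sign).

Δt' ≈ 9.536 μs

γ = 1/√(1 − 0.4102²) = 1.09650
Δt' = γ(Δt − vΔx/c²) = 1.09650 × (16.72 μs − 0.4102×5864 m / (2.998×10^8 m/s))
= 1.09650 × (8.69661 μs) = 9.536 μs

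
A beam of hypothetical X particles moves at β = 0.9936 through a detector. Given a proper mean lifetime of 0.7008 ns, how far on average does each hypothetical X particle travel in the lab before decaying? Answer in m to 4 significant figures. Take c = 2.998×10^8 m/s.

d ≈ 1.848 m

γ = 1/√(1 − 0.9936²) = 8.85301
Dilated lifetime: Δt = γτ₀ = 8.85301 × 0.7008 ns = 6.20419 ns
d = vΔt = 0.9936c × 6.20419 ns = 2.97881×10^8 m/s × 6.20419×10^-9 s = 1.848 m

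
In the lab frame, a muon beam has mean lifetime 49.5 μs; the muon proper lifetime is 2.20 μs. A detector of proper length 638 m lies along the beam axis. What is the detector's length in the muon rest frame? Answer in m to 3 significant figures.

L ≈ 28.4 m

Time dilation ⇒ γ = Δt/τ₀ = 49.5/2.20 = 22.500
Length contraction: L = L₀/γ = 638/22.500 = 28.4 m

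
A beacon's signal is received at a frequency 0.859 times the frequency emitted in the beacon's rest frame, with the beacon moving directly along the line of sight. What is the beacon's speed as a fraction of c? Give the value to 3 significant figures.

f_obs/f_src = √((1−β)/(1+β)) = 0.859  ⇒  (1−β)/(1+β) = 0.73788
β = |1 − D²|/(1 + D²) = |1 − 0.73788|/(1 + 0.73788) = 0.151

β ≈ 0.151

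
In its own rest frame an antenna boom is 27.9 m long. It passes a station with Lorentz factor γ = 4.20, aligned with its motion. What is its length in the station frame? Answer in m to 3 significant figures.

L ≈ 6.64 m

γ = 4.20 (given)
Length contraction: L = L₀/γ = 27.9/4.20 = 6.64 m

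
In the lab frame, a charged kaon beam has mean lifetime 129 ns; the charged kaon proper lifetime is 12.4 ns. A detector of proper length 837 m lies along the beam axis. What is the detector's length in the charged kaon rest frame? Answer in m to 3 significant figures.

L ≈ 80.5 m

Time dilation ⇒ γ = Δt/τ₀ = 129/12.4 = 10.403
Length contraction: L = L₀/γ = 837/10.403 = 80.5 m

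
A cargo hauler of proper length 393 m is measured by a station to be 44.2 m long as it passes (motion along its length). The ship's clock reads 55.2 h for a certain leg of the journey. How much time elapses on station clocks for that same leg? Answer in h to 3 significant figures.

Length contraction ⇒ γ = L₀/L = 393/44.2 = 8.8914
Time dilation: Δt = γτ₀ = 8.8914 × 55.2 h = 491 h

Δt ≈ 491 h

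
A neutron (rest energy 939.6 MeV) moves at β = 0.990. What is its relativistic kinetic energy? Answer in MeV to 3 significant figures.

K ≈ 5720 MeV

γ = 1/√(1 − 0.990²) = 7.0888
K = (γ − 1)m₀c² = (7.0888 − 1) × 939.6 MeV = 6.0888 × 939.6 MeV = 5720 MeV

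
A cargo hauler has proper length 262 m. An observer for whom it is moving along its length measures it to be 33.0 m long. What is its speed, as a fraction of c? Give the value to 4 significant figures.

γ = L₀/L = 262/33.0 = 7.93939
β = √(1 − 1/γ²) = 0.9920

β ≈ 0.9920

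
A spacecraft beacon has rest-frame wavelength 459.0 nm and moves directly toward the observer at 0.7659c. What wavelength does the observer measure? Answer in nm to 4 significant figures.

λ_obs ≈ 167.1 nm

Relativistic Doppler: λ_obs = λ_src √((1−β)/(1+β))
= 459.0 × √(0.234100/1.76590) = 459.0 × 0.364097 = 167.1 nm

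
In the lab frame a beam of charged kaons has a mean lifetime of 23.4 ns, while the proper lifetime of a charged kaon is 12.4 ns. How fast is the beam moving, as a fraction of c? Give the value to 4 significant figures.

γ = Δt/τ₀ = 23.4/12.4 = 1.88710
β = √(1 − 1/γ²) = √(1 − 1/1.88710²) = 0.8481

β ≈ 0.8481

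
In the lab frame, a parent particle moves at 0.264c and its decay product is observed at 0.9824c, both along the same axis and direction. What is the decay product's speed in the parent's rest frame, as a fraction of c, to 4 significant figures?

Inverse velocity addition: u' = (u − v)/(1 − uv/c²)
= (0.9824 − 0.264)/(1 − 0.9824×0.264) = 0.7184/0.740646 = 0.9700

u' ≈ 0.9700c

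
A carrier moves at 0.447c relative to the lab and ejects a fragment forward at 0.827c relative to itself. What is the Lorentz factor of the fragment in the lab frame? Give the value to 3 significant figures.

u_lab = (0.827 + 0.447)/(1 + 0.827×0.447) = 1.274/1.36967 = 0.930152
γ = 1/√(1 − 0.930152²) = 2.72

γ ≈ 2.72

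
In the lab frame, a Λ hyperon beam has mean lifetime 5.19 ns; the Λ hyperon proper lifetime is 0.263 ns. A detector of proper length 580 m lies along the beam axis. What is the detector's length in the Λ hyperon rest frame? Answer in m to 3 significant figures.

Time dilation ⇒ γ = Δt/τ₀ = 5.19/0.263 = 19.734
Length contraction: L = L₀/γ = 580/19.734 = 29.4 m

L ≈ 29.4 m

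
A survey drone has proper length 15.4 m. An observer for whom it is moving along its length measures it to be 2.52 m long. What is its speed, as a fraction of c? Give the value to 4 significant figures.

γ = L₀/L = 15.4/2.52 = 6.11111
β = √(1 − 1/γ²) = 0.9865

β ≈ 0.9865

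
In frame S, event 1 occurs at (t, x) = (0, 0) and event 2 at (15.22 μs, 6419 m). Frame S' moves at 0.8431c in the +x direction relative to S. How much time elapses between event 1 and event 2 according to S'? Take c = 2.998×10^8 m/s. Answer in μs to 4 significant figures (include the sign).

γ = 1/√(1 − 0.8431²) = 1.85958
Δt' = γ(Δt − vΔx/c²) = 1.85958 × (15.22 μs − 0.8431×6419 m / (2.998×10^8 m/s))
= 1.85958 × (-2.83156 μs) = -5.266 μs

Δt' ≈ -5.266 μs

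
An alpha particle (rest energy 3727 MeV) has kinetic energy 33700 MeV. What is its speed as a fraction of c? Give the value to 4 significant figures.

γ = 1 + K/(m₀c²) = 1 + 33700/3727 = 10.0421
β = √(1 − 1/γ²) = 0.9950

β ≈ 0.9950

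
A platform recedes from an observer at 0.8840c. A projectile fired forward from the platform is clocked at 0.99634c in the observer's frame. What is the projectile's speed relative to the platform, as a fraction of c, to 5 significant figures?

Inverse velocity addition: u' = (u − v)/(1 − uv/c²)
= (0.99634 − 0.8840)/(1 − 0.99634×0.8840) = 0.11234/0.1192354 = 0.94217

u' ≈ 0.94217c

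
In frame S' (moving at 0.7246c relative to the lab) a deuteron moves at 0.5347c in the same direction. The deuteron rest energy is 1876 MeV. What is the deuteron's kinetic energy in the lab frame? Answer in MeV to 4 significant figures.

u_lab = (0.5347 + 0.7246)/(1 + 0.5347×0.7246) = 0.9076405
γ = 1/√(1 − 0.9076405²) = 2.38238
K = (γ − 1)m₀c² = (2.38238 − 1) × 1876 = 1.38238 × 1876 = 2593 MeV

K ≈ 2593 MeV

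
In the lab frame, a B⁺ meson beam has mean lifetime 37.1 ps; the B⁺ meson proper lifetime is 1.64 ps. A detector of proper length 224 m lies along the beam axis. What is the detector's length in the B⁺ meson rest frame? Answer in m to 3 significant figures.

Time dilation ⇒ γ = Δt/τ₀ = 37.1/1.64 = 22.622
Length contraction: L = L₀/γ = 224/22.622 = 9.90 m

L ≈ 9.90 m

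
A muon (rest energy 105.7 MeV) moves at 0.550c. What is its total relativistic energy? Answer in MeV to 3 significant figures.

γ = 1/√(1 − 0.550²) = 1.1974
E = γm₀c² = 1.1974 × 105.7 MeV = 127 MeV

E ≈ 127 MeV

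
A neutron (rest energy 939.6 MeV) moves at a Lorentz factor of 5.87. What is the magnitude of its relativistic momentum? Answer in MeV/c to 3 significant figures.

β = √(1 − 1/γ²) = √(1 − 1/5.87²) = 0.98538
p = γβm₀c = 5.87 × 0.98538 × 939.6 MeV/c = 5430 MeV/c

p ≈ 5430 MeV/c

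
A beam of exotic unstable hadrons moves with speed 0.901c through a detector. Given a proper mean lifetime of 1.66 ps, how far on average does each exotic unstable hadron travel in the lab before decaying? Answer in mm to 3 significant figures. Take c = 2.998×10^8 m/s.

d ≈ 1.03 mm

γ = 1/√(1 − 0.901²) = 2.3051
Dilated lifetime: Δt = γτ₀ = 2.3051 × 1.66 ps = 3.8265 ps
d = vΔt = 0.901c × 3.8265 ps = 2.7012×10^8 m/s × 3.8265×10^-12 s = 1.03 mm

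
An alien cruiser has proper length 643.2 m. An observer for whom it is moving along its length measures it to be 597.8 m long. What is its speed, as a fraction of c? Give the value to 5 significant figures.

β ≈ 0.36904

γ = L₀/L = 643.2/597.8 = 1.075945
β = √(1 − 1/γ²) = 0.36904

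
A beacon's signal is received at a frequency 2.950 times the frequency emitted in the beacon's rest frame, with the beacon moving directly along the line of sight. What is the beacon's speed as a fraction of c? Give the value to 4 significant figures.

f_obs/f_src = √((1+β)/(1−β)) = 2.950  ⇒  (1+β)/(1−β) = 8.70250
β = |1 − D²|/(1 + D²) = |1 − 8.70250|/(1 + 8.70250) = 0.7939

β ≈ 0.7939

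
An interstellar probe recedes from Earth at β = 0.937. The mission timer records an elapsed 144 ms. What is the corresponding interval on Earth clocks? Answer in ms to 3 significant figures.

Δt ≈ 412 ms

γ = 1/√(1 − 0.937²) = 2.8626
Time dilation: Δt = γτ₀ = 2.8626 × 144 ms = 412 ms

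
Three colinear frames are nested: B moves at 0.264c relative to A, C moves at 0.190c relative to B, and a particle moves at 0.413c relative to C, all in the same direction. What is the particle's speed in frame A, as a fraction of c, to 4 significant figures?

Compose boost 2: (0.190 + 0.264)/(1 + 0.190×0.264) = 0.4540/1.05016 = 0.432315
Compose boost 3: (0.413 + 0.432315)/(1 + 0.413×0.432315) = 0.845315/1.17855 = 0.7173

u ≈ 0.7173c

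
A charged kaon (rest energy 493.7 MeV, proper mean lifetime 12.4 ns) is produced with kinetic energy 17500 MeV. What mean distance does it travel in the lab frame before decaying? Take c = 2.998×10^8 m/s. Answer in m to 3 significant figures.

d ≈ 135 m

γ = 1 + K/(m₀c²) = 1 + 17500/493.7 = 36.447
β = √(1 − 1/γ²) = 0.99962
Dilated lifetime: γτ₀ = 36.447 × 12.4 ns = 451.94 ns
d = βc·γτ₀ = 0.99962 × (2.998×10^8 m/s) × 4.5194×10^-7 s = 135 m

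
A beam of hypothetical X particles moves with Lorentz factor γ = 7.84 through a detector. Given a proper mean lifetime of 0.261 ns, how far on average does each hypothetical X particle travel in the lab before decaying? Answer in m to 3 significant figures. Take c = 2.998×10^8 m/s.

d ≈ 0.608 m

β = √(1 − 1/γ²) = √(1 − 1/7.84²) = 0.99183
Dilated lifetime: Δt = γτ₀ = 7.84 × 0.261 ns = 2.0462 ns
d = vΔt = 0.99183c × 2.0462 ns = 2.9735×10^8 m/s × 2.0462×10^-9 s = 0.608 m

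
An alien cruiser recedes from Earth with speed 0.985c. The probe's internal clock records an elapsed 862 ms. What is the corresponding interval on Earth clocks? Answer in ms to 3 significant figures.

γ = 1/√(1 − 0.985²) = 5.7953
Time dilation: Δt = γτ₀ = 5.7953 × 862 ms = 5000 ms

Δt ≈ 5000 ms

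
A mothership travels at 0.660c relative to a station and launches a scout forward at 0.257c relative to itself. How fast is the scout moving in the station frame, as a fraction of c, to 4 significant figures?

Compose boost 2: (0.257 + 0.660)/(1 + 0.257×0.660) = 0.9170/1.16962 = 0.7840

u ≈ 0.7840c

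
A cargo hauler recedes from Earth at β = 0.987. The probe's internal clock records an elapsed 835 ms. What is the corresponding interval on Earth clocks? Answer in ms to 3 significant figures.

Δt ≈ 5200 ms

γ = 1/√(1 − 0.987²) = 6.2220
Time dilation: Δt = γτ₀ = 6.2220 × 835 ms = 5200 ms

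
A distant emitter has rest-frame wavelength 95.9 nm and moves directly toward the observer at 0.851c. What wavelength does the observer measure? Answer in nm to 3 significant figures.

λ_obs ≈ 27.2 nm

Relativistic Doppler: λ_obs = λ_src √((1−β)/(1+β))
= 95.9 × √(0.14900/1.8510) = 95.9 × 0.28372 = 27.2 nm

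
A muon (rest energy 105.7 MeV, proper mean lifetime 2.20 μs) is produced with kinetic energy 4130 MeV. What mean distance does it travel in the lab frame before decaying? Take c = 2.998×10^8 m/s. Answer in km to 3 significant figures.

d ≈ 26.4 km

γ = 1 + K/(m₀c²) = 1 + 4130/105.7 = 40.073
β = √(1 − 1/γ²) = 0.99969
Dilated lifetime: γτ₀ = 40.073 × 2.20 μs = 88.160 μs
d = βc·γτ₀ = 0.99969 × (2.998×10^8 m/s) × 8.8160×10^-5 s = 26.4 km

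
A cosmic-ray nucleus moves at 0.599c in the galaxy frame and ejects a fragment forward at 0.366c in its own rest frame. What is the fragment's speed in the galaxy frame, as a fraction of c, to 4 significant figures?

u ≈ 0.7915c

Compose boost 2: (0.366 + 0.599)/(1 + 0.366×0.599) = 0.9650/1.21923 = 0.7915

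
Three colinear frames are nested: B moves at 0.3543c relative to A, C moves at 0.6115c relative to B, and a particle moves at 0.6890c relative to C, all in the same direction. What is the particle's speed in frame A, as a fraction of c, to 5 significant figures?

u ≈ 0.95855c

Compose boost 2: (0.6115 + 0.3543)/(1 + 0.6115×0.3543) = 0.96580/1.216654 = 0.7938162
Compose boost 3: (0.6890 + 0.7938162)/(1 + 0.6890×0.7938162) = 1.482816/1.546939 = 0.95855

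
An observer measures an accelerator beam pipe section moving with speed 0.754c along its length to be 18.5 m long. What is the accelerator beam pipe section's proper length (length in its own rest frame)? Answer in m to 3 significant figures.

γ = 1/√(1 − 0.754²) = 1.5224
L₀ = γL = 1.5224 × 18.5 = 28.2 m

L₀ ≈ 28.2 m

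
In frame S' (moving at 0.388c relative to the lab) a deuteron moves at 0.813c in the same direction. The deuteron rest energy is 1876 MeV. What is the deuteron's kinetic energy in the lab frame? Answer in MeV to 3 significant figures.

K ≈ 2720 MeV

u_lab = (0.813 + 0.388)/(1 + 0.813×0.388) = 0.913000
γ = 1/√(1 − 0.913000²) = 2.4512
K = (γ − 1)m₀c² = (2.4512 − 1) × 1876 = 1.4512 × 1876 = 2720 MeV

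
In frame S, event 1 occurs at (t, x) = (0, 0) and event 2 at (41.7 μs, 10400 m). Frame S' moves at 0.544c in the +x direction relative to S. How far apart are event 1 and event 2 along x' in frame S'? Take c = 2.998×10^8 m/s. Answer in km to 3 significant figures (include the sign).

γ = 1/√(1 − 0.544²) = 1.1918
Δx' = γ(Δx − vΔt) = 1.1918 × (10400 m − 0.544×(2.998×10^8 m/s)×41.7×10^-6 s)
= 1.1918 × (3599.1 m) = 4.29 km

Δx' ≈ 4.29 km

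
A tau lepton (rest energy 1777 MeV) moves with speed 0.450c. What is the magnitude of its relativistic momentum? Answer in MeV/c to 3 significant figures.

p ≈ 895 MeV/c

γ = 1/√(1 − 0.450²) = 1.1198
p = γβm₀c = 1.1198 × 0.450 × 1777 MeV/c = 895 MeV/c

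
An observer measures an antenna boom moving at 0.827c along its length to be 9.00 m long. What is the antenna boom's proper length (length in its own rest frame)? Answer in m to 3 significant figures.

L₀ ≈ 16.0 m

γ = 1/√(1 − 0.827²) = 1.7787
L₀ = γL = 1.7787 × 9.00 = 16.0 m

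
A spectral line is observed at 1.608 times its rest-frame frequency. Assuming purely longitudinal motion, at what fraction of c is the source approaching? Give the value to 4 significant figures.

f_obs/f_src = √((1+β)/(1−β)) = 1.608  ⇒  (1+β)/(1−β) = 2.58566
β = |1 − D²|/(1 + D²) = |1 − 2.58566|/(1 + 2.58566) = 0.4422

β ≈ 0.4422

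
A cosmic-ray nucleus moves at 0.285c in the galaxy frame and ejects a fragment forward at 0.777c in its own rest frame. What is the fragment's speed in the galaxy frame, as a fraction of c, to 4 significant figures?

Compose boost 2: (0.777 + 0.285)/(1 + 0.777×0.285) = 1.062/1.22144 = 0.8695

u ≈ 0.8695c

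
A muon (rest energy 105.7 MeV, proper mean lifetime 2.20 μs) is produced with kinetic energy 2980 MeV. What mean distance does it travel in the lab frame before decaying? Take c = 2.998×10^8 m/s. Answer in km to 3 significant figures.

d ≈ 19.2 km

γ = 1 + K/(m₀c²) = 1 + 2980/105.7 = 29.193
β = √(1 − 1/γ²) = 0.99941
Dilated lifetime: γτ₀ = 29.193 × 2.20 μs = 64.225 μs
d = βc·γτ₀ = 0.99941 × (2.998×10^8 m/s) × 6.4225×10^-5 s = 19.2 km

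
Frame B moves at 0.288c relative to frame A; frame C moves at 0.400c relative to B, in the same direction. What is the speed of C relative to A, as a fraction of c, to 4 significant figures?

u ≈ 0.6169c

Compose boost 2: (0.400 + 0.288)/(1 + 0.400×0.288) = 0.6880/1.11520 = 0.6169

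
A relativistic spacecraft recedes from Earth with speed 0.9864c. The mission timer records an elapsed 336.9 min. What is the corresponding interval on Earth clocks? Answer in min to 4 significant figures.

γ = 1/√(1 − 0.9864²) = 6.08411
Time dilation: Δt = γτ₀ = 6.08411 × 336.9 min = 2050 min

Δt ≈ 2050 min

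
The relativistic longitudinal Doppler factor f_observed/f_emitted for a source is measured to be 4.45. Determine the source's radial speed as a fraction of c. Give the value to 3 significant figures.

β ≈ 0.904

f_obs/f_src = √((1+β)/(1−β)) = 4.45  ⇒  (1+β)/(1−β) = 19.803
β = |1 − D²|/(1 + D²) = |1 − 19.803|/(1 + 19.803) = 0.904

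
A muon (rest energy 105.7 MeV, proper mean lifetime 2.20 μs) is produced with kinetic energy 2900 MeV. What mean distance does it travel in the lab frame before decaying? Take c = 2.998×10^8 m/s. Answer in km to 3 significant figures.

γ = 1 + K/(m₀c²) = 1 + 2900/105.7 = 28.436
β = √(1 − 1/γ²) = 0.99938
Dilated lifetime: γτ₀ = 28.436 × 2.20 μs = 62.560 μs
d = βc·γτ₀ = 0.99938 × (2.998×10^8 m/s) × 6.2560×10^-5 s = 18.7 km

d ≈ 18.7 km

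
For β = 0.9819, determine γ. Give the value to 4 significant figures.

γ ≈ 5.280

γ = 1/√(1 − β²) = 1/√(1 − 0.9819²) = 1/√(0.0358724) = 5.280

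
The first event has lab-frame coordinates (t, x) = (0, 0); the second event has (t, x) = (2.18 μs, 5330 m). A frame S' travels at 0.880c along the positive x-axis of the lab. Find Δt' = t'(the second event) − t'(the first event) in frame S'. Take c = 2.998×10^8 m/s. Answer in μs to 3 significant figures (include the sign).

Δt' ≈ -28.3 μs

γ = 1/√(1 − 0.880²) = 2.1054
Δt' = γ(Δt − vΔx/c²) = 2.1054 × (2.18 μs − 0.880×5330 m / (2.998×10^8 m/s))
= 2.1054 × (-13.465 μs) = -28.3 μs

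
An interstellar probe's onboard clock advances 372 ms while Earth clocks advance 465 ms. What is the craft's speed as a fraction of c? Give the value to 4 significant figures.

β ≈ 0.6000

γ = Δt/τ₀ = 465/372 = 1.25000
β = √(1 − 1/γ²) = √(1 − 1/1.25000²) = 0.6000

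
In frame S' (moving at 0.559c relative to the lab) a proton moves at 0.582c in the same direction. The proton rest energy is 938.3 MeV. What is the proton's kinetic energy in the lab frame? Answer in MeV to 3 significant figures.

K ≈ 906 MeV

u_lab = (0.582 + 0.559)/(1 + 0.582×0.559) = 0.860912
γ = 1/√(1 − 0.860912²) = 1.9656
K = (γ − 1)m₀c² = (1.9656 − 1) × 938.3 = 0.96559 × 938.3 = 906 MeV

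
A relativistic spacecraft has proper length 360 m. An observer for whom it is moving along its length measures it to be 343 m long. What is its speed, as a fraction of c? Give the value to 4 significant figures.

γ = L₀/L = 360/343 = 1.04956
β = √(1 − 1/γ²) = 0.3037

β ≈ 0.3037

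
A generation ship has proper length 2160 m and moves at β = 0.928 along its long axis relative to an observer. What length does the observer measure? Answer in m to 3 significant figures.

L ≈ 805 m

γ = 1/√(1 − 0.928²) = 2.6840
Length contraction: L = L₀/γ = 2160/2.6840 = 805 m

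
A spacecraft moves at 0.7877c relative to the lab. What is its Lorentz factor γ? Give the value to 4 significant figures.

γ ≈ 1.623

γ = 1/√(1 − β²) = 1/√(1 − 0.7877²) = 1/√(0.379529) = 1.623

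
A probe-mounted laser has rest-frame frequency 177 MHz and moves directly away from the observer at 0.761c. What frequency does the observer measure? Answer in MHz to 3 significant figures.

f_obs ≈ 65.2 MHz

Relativistic Doppler: f_obs = f_src √((1−β)/(1+β))
= 177 × √(0.23900/1.7610) = 177 × 0.36840 = 65.2 MHz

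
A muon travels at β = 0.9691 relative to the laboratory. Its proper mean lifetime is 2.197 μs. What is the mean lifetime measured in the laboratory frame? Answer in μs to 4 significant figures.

Δt ≈ 8.907 μs

γ = 1/√(1 − 0.9691²) = 4.05403
Time dilation: Δt = γτ₀ = 4.05403 × 2.197 μs = 8.907 μs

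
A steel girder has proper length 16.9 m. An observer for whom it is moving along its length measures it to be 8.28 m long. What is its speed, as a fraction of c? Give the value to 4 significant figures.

β ≈ 0.8718

γ = L₀/L = 16.9/8.28 = 2.04106
β = √(1 − 1/γ²) = 0.8718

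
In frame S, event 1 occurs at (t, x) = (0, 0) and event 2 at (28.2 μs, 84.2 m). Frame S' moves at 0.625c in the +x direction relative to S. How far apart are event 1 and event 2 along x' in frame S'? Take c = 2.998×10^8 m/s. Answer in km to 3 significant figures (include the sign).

Δx' ≈ -6.66 km

γ = 1/√(1 − 0.625²) = 1.2810
Δx' = γ(Δx − vΔt) = 1.2810 × (84.2 m − 0.625×(2.998×10^8 m/s)×28.2×10^-6 s)
= 1.2810 × (-5199.8 m) = -6.66 km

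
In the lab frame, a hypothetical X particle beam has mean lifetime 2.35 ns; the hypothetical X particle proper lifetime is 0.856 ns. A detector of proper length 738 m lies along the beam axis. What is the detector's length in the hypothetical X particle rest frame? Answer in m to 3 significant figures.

Time dilation ⇒ γ = Δt/τ₀ = 2.35/0.856 = 2.7453
Length contraction: L = L₀/γ = 738/2.7453 = 269 m

L ≈ 269 m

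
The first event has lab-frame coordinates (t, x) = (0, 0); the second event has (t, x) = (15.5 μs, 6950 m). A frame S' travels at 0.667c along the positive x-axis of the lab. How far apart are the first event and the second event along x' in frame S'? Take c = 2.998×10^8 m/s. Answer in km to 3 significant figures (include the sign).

γ = 1/√(1 − 0.667²) = 1.3422
Δx' = γ(Δx − vΔt) = 1.3422 × (6950 m − 0.667×(2.998×10^8 m/s)×15.5×10^-6 s)
= 1.3422 × (3850.5 m) = 5.17 km

Δx' ≈ 5.17 km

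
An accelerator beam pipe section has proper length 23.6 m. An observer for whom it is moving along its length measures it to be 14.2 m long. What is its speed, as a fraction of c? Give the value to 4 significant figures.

γ = L₀/L = 23.6/14.2 = 1.66197
β = √(1 − 1/γ²) = 0.7987

β ≈ 0.7987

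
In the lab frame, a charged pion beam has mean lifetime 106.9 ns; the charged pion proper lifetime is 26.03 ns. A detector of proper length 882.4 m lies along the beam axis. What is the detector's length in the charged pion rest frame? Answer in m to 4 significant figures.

Time dilation ⇒ γ = Δt/τ₀ = 106.9/26.03 = 4.10680
Length contraction: L = L₀/γ = 882.4/4.10680 = 214.9 m

L ≈ 214.9 m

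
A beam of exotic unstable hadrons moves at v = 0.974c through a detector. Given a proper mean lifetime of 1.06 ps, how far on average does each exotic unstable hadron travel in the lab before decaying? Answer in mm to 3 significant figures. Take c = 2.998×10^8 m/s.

d ≈ 1.37 mm

γ = 1/√(1 − 0.974²) = 4.4141
Dilated lifetime: Δt = γτ₀ = 4.4141 × 1.06 ps = 4.6789 ps
d = vΔt = 0.974c × 4.6789 ps = 2.9201×10^8 m/s × 4.6789×10^-12 s = 1.37 mm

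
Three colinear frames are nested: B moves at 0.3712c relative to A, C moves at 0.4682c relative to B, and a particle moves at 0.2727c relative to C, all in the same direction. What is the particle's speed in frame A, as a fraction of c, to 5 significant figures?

u ≈ 0.82662c

Compose boost 2: (0.4682 + 0.3712)/(1 + 0.4682×0.3712) = 0.83940/1.173796 = 0.7151158
Compose boost 3: (0.2727 + 0.7151158)/(1 + 0.2727×0.7151158) = 0.9878158/1.195012 = 0.82662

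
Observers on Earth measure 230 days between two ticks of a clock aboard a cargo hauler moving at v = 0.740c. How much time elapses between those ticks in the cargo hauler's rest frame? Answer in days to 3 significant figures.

τ₀ ≈ 155 days

γ = 1/√(1 − 0.740²) = 1.4868
Proper time: τ₀ = Δt/γ = 230/1.4868 = 155 days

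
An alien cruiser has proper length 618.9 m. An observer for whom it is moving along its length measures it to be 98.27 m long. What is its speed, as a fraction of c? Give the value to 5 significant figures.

β ≈ 0.98731

γ = L₀/L = 618.9/98.27 = 6.297955
β = √(1 − 1/γ²) = 0.98731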